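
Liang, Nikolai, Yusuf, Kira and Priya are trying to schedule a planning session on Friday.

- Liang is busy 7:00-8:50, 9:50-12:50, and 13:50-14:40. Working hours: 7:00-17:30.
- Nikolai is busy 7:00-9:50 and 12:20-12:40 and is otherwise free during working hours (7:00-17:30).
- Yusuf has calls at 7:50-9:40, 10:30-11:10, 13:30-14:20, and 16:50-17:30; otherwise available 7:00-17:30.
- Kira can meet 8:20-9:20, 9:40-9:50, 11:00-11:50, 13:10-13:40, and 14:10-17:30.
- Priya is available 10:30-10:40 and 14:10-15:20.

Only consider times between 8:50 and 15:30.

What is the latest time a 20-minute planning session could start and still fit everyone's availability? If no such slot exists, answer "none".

15:00

Liang free within 07:00–17:30: 08:50–09:50, 12:50–13:50, 14:40–17:30.
Nikolai free within 07:00–17:30: 09:50–12:20, 12:40–17:30.
Yusuf free within 07:00–17:30: 07:00–07:50, 09:40–10:30, 11:10–13:30, 14:20–16:50.
Liang ∩ Nikolai: 12:50–13:50, 14:40–17:30.
Liang ∩ Nikolai ∩ Yusuf: 12:50–13:30, 14:40–16:50.
Liang ∩ Nikolai ∩ Yusuf ∩ Kira: 13:10–13:30, 14:40–16:50.
Liang ∩ Nikolai ∩ Yusuf ∩ Kira ∩ Priya: 14:40–15:20.
Restricted to 08:50–15:30: 14:40–15:20.
Windows ≥ 20 min: 14:40–15:20.
Latest start in the last window 14:40–15:20 is 15:20 − 20 min = 15:00.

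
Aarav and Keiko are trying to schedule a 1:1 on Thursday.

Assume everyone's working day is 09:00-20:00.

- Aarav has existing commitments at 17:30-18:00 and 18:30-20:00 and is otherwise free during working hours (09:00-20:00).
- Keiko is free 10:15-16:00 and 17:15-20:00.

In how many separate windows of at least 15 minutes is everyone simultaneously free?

3

Aarav free within 09:00–20:00: 09:00–17:30, 18:00–18:30.
Aarav ∩ Keiko: 10:15–16:00, 17:15–17:30, 18:00–18:30.
Windows ≥ 15 min: 10:15–16:00, 17:15–17:30, 18:00–18:30.
That's 3 windows.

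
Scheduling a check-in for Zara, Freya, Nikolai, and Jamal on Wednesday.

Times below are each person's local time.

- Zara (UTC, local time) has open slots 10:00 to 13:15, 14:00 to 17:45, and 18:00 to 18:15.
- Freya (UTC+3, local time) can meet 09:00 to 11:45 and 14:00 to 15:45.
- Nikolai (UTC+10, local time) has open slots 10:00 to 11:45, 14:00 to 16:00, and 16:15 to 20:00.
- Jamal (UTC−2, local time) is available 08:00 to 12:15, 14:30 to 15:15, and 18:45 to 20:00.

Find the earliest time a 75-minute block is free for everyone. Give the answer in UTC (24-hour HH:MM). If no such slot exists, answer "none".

none

Zara → UTC: 10:00–13:15, 14:00–17:45, 18:00–18:15.
Freya → UTC: 06:00–08:45, 11:00–12:45.
Nikolai → UTC: 00:00–01:45, 04:00–06:00, 06:15–10:00.
Jamal → UTC: 10:00–14:15, 16:30–17:15, 20:45–22:00.
Zara ∩ Freya: 11:00–12:45.
Zara ∩ Freya ∩ Nikolai: (none).
Zara ∩ Freya ∩ Nikolai ∩ Jamal: (none).
Windows ≥ 75 min: (none).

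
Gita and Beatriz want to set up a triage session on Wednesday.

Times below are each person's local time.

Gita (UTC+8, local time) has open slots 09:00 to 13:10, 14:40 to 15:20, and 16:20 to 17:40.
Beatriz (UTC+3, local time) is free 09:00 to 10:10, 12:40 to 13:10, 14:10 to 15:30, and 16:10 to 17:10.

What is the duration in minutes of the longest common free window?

Gita → UTC: 01:00–05:10, 06:40–07:20, 08:20–09:40.
Beatriz → UTC: 06:00–07:10, 09:40–10:10, 11:10–12:30, 13:10–14:10.
Gita ∩ Beatriz: 06:40–07:10.
Single common window of 30 minutes.

30 minutes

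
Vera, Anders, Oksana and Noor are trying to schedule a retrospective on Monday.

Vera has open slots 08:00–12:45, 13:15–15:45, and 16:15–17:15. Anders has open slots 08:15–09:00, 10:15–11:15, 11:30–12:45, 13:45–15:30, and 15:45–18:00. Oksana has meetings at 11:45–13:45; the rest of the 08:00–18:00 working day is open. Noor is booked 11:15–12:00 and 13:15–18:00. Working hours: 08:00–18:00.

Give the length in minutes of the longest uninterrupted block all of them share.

Oksana free within 08:00–18:00: 08:00–11:45, 13:45–18:00.
Noor free within 08:00–18:00: 08:00–11:15, 12:00–13:15.
Vera ∩ Anders: 08:15–09:00, 10:15–11:15, 11:30–12:45, 13:45–15:30, 16:15–17:15.
Vera ∩ Anders ∩ Oksana: 08:15–09:00, 10:15–11:15, 11:30–11:45, 13:45–15:30, 16:15–17:15.
Vera ∩ Anders ∩ Oksana ∩ Noor: 08:15–09:00, 10:15–11:15.
Common window lengths: 45, 60 min; longest is 60.

60 minutes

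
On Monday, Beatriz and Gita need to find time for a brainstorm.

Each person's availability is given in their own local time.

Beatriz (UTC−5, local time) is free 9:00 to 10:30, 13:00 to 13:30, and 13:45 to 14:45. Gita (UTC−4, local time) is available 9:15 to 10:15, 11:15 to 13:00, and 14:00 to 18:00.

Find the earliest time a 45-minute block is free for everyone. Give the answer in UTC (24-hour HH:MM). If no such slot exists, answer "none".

Beatriz → UTC: 14:00–15:30, 18:00–18:30, 18:45–19:45.
Gita → UTC: 13:15–14:15, 15:15–17:00, 18:00–22:00.
Beatriz ∩ Gita: 14:00–14:15, 15:15–15:30, 18:00–18:30, 18:45–19:45.
Windows ≥ 45 min: 18:45–19:45.
Earliest such window starts at 18:45.

18:45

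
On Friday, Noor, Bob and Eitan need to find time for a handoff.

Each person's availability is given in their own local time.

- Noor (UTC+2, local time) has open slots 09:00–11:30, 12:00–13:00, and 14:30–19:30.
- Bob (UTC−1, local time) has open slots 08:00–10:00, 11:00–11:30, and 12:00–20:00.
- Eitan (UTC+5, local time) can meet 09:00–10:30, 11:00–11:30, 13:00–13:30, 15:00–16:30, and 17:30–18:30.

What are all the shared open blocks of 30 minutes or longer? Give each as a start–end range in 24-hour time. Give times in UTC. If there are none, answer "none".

Noor → UTC: 07:00–09:30, 10:00–11:00, 12:30–17:30.
Bob → UTC: 09:00–11:00, 12:00–12:30, 13:00–21:00.
Eitan → UTC: 04:00–05:30, 06:00–06:30, 08:00–08:30, 10:00–11:30, 12:30–13:30.
Noor ∩ Bob: 09:00–09:30, 10:00–11:00, 13:00–17:30.
Noor ∩ Bob ∩ Eitan: 10:00–11:00, 13:00–13:30.
Windows ≥ 30 min: 10:00–11:00, 13:00–13:30.

10:00–11:00, 13:00–13:30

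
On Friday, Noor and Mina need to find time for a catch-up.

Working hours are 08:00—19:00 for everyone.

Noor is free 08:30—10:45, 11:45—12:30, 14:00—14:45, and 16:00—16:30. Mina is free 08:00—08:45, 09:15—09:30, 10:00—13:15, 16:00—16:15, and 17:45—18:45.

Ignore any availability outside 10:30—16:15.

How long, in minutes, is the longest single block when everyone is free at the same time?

45 minutes

Noor ∩ Mina: 08:30–08:45, 09:15–09:30, 10:00–10:45, 11:45–12:30, 16:00–16:15.
Restricted to 10:30–16:15: 10:30–10:45, 11:45–12:30, 16:00–16:15.
Common window lengths: 15, 45, 15 min; longest is 45.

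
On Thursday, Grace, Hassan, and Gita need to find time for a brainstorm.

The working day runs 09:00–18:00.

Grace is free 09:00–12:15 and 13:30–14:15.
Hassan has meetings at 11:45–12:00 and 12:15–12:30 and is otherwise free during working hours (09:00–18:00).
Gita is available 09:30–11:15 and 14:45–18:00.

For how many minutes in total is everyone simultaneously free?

Hassan free within 09:00–18:00: 09:00–11:45, 12:00–12:15, 12:30–18:00.
Grace ∩ Hassan: 09:00–11:45, 12:00–12:15, 13:30–14:15.
Grace ∩ Hassan ∩ Gita: 09:30–11:15.
Total common minutes: 105.

105 minutes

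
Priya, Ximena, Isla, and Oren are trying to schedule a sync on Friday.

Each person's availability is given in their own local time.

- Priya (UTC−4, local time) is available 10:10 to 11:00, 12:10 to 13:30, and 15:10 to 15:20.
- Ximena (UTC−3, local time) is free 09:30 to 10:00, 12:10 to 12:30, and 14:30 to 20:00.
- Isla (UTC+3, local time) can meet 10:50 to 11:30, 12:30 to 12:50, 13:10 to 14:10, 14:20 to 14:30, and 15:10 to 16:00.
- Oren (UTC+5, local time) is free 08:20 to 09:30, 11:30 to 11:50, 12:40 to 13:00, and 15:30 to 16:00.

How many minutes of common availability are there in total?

Priya → UTC: 14:10–15:00, 16:10–17:30, 19:10–19:20.
Ximena → UTC: 12:30–13:00, 15:10–15:30, 17:30–23:00.
Isla → UTC: 07:50–08:30, 09:30–09:50, 10:10–11:10, 11:20–11:30, 12:10–13:00.
Oren → UTC: 03:20–04:30, 06:30–06:50, 07:40–08:00, 10:30–11:00.
Priya ∩ Ximena: 19:10–19:20.
Priya ∩ Ximena ∩ Isla: (none).
Priya ∩ Ximena ∩ Isla ∩ Oren: (none).
Total common minutes: 0.

0 minutes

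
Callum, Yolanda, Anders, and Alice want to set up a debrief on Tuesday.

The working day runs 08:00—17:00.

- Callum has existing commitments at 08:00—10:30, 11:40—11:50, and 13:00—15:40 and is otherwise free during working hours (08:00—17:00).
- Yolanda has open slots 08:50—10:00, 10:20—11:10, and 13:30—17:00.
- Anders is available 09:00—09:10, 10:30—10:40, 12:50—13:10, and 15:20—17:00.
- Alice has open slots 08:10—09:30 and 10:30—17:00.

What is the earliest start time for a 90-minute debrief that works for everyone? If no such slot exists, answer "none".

Callum free within 08:00–17:00: 10:30–11:40, 11:50–13:00, 15:40–17:00.
Callum ∩ Yolanda: 10:30–11:10, 15:40–17:00.
Callum ∩ Yolanda ∩ Anders: 10:30–10:40, 15:40–17:00.
Callum ∩ Yolanda ∩ Anders ∩ Alice: 10:30–10:40, 15:40–17:00.
Windows ≥ 90 min: (none).

none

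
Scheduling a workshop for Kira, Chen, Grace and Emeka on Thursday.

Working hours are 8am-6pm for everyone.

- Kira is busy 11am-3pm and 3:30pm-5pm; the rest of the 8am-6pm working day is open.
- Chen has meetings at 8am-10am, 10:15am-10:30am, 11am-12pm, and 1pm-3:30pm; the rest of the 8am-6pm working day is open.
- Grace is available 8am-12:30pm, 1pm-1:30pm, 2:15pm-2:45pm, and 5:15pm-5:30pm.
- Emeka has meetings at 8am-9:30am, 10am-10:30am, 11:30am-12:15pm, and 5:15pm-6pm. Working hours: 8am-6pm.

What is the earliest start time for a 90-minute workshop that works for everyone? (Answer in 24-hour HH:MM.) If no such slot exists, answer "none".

none

Kira free within 08:00–18:00: 08:00–11:00, 15:00–15:30, 17:00–18:00.
Chen free within 08:00–18:00: 10:00–10:15, 10:30–11:00, 12:00–13:00, 15:30–18:00.
Emeka free within 08:00–18:00: 09:30–10:00, 10:30–11:30, 12:15–17:15.
Kira ∩ Chen: 10:00–10:15, 10:30–11:00, 17:00–18:00.
Kira ∩ Chen ∩ Grace: 10:00–10:15, 10:30–11:00, 17:15–17:30.
Kira ∩ Chen ∩ Grace ∩ Emeka: 10:30–11:00.
Windows ≥ 90 min: (none).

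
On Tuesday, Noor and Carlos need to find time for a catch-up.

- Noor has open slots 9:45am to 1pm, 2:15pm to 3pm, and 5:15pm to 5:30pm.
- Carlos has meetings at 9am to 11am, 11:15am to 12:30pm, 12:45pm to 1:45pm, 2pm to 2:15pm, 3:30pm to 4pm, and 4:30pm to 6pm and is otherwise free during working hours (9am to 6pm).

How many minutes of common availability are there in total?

Carlos free within 09:00–18:00: 11:00–11:15, 12:30–12:45, 13:45–14:00, 14:15–15:30, 16:00–16:30.
Noor ∩ Carlos: 11:00–11:15, 12:30–12:45, 14:15–15:00.
Total common minutes: 15 + 15 + 45 = 75.

75 minutes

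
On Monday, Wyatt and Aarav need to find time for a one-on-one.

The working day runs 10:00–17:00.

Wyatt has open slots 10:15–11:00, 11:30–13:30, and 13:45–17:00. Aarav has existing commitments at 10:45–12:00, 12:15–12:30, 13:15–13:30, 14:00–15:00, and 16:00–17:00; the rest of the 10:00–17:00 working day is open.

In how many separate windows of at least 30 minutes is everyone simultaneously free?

3

Aarav free within 10:00–17:00: 10:00–10:45, 12:00–12:15, 12:30–13:15, 13:30–14:00, 15:00–16:00.
Wyatt ∩ Aarav: 10:15–10:45, 12:00–12:15, 12:30–13:15, 13:45–14:00, 15:00–16:00.
Windows ≥ 30 min: 10:15–10:45, 12:30–13:15, 15:00–16:00.
That's 3 windows.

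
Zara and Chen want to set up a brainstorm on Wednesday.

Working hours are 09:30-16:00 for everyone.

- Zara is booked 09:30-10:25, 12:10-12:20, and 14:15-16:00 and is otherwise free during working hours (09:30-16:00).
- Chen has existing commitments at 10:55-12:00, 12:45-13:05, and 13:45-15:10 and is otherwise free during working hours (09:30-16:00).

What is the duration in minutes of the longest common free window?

40 minutes

Zara free within 09:30–16:00: 10:25–12:10, 12:20–14:15.
Chen free within 09:30–16:00: 09:30–10:55, 12:00–12:45, 13:05–13:45, 15:10–16:00.
Zara ∩ Chen: 10:25–10:55, 12:00–12:10, 12:20–12:45, 13:05–13:45.
Common window lengths: 30, 10, 25, 40 min; longest is 40.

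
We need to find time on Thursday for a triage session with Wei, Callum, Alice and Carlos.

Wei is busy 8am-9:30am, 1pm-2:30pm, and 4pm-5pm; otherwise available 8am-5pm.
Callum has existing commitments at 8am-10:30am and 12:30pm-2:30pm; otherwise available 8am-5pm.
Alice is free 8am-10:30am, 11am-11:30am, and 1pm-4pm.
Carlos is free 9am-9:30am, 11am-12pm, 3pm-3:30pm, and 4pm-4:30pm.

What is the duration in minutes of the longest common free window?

30 minutes

Wei free within 08:00–17:00: 09:30–13:00, 14:30–16:00.
Callum free within 08:00–17:00: 10:30–12:30, 14:30–17:00.
Wei ∩ Callum: 10:30–12:30, 14:30–16:00.
Wei ∩ Callum ∩ Alice: 11:00–11:30, 14:30–16:00.
Wei ∩ Callum ∩ Alice ∩ Carlos: 11:00–11:30, 15:00–15:30.
Common window lengths: 30, 30 min; longest is 30.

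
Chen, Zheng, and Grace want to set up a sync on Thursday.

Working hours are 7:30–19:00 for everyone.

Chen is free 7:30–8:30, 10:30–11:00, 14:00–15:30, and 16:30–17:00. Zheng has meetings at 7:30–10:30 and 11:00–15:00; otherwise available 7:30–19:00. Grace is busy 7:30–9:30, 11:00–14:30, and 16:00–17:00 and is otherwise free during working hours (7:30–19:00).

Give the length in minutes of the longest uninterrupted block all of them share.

30 minutes

Zheng free within 07:30–19:00: 10:30–11:00, 15:00–19:00.
Grace free within 07:30–19:00: 09:30–11:00, 14:30–16:00, 17:00–19:00.
Chen ∩ Zheng: 10:30–11:00, 15:00–15:30, 16:30–17:00.
Chen ∩ Zheng ∩ Grace: 10:30–11:00, 15:00–15:30.
Common window lengths: 30, 30 min; longest is 30.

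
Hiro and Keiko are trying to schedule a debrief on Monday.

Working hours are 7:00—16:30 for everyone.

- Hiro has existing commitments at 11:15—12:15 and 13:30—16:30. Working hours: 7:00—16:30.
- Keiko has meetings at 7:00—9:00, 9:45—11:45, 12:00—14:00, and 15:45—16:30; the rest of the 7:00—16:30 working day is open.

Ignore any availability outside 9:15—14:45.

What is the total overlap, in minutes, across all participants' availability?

Hiro free within 07:00–16:30: 07:00–11:15, 12:15–13:30.
Keiko free within 07:00–16:30: 09:00–09:45, 11:45–12:00, 14:00–15:45.
Hiro ∩ Keiko: 09:00–09:45.
Restricted to 09:15–14:45: 09:15–09:45.
Total common minutes: 30.

30 minutes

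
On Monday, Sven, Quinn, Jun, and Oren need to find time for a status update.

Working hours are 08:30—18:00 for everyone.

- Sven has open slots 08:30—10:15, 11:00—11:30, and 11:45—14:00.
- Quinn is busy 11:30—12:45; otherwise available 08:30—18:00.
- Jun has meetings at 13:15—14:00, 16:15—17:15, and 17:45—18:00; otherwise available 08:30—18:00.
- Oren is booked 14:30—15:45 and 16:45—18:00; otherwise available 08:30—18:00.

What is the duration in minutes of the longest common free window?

Quinn free within 08:30–18:00: 08:30–11:30, 12:45–18:00.
Jun free within 08:30–18:00: 08:30–13:15, 14:00–16:15, 17:15–17:45.
Oren free within 08:30–18:00: 08:30–14:30, 15:45–16:45.
Sven ∩ Quinn: 08:30–10:15, 11:00–11:30, 12:45–14:00.
Sven ∩ Quinn ∩ Jun: 08:30–10:15, 11:00–11:30, 12:45–13:15.
Sven ∩ Quinn ∩ Jun ∩ Oren: 08:30–10:15, 11:00–11:30, 12:45–13:15.
Common window lengths: 105, 30, 30 min; longest is 105.

105 minutes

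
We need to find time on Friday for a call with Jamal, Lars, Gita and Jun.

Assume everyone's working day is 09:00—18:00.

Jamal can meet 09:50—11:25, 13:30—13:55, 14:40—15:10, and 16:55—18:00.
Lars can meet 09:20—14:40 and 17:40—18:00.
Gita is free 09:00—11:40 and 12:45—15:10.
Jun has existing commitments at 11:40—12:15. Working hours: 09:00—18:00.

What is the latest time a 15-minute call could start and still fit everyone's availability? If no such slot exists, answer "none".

Jun free within 09:00–18:00: 09:00–11:40, 12:15–18:00.
Jamal ∩ Lars: 09:50–11:25, 13:30–13:55, 17:40–18:00.
Jamal ∩ Lars ∩ Gita: 09:50–11:25, 13:30–13:55.
Jamal ∩ Lars ∩ Gita ∩ Jun: 09:50–11:25, 13:30–13:55.
Windows ≥ 15 min: 09:50–11:25, 13:30–13:55.
Latest start in the last window 13:30–13:55 is 13:55 − 15 min = 13:40.

13:40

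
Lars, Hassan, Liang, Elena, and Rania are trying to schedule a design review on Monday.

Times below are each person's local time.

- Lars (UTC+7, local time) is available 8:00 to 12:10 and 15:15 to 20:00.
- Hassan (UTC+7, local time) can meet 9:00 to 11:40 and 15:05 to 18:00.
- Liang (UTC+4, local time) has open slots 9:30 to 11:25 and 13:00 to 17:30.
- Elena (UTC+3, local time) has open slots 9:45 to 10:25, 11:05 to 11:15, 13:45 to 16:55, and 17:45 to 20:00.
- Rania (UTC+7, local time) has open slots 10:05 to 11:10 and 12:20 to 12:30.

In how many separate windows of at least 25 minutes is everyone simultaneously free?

Lars → UTC: 01:00–05:10, 08:15–13:00.
Hassan → UTC: 02:00–04:40, 08:05–11:00.
Liang → UTC: 05:30–07:25, 09:00–13:30.
Elena → UTC: 06:45–07:25, 08:05–08:15, 10:45–13:55, 14:45–17:00.
Rania → UTC: 03:05–04:10, 05:20–05:30.
Lars ∩ Hassan: 02:00–04:40, 08:15–11:00.
Lars ∩ Hassan ∩ Liang: 09:00–11:00.
Lars ∩ Hassan ∩ Liang ∩ Elena: 10:45–11:00.
Lars ∩ Hassan ∩ Liang ∩ Elena ∩ Rania: (none).
Windows ≥ 25 min: (none).
That's 0 windows.

0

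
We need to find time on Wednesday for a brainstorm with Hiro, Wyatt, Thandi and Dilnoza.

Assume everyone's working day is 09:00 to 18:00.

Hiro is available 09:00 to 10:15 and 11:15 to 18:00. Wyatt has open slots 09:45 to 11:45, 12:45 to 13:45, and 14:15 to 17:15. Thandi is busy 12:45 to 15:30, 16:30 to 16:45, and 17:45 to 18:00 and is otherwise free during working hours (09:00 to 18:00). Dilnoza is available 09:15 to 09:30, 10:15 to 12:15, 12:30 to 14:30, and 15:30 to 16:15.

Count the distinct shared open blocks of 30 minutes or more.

Thandi free within 09:00–18:00: 09:00–12:45, 15:30–16:30, 16:45–17:45.
Hiro ∩ Wyatt: 09:45–10:15, 11:15–11:45, 12:45–13:45, 14:15–17:15.
Hiro ∩ Wyatt ∩ Thandi: 09:45–10:15, 11:15–11:45, 15:30–16:30, 16:45–17:15.
Hiro ∩ Wyatt ∩ Thandi ∩ Dilnoza: 11:15–11:45, 15:30–16:15.
Windows ≥ 30 min: 11:15–11:45, 15:30–16:15.
That's 2 windows.

2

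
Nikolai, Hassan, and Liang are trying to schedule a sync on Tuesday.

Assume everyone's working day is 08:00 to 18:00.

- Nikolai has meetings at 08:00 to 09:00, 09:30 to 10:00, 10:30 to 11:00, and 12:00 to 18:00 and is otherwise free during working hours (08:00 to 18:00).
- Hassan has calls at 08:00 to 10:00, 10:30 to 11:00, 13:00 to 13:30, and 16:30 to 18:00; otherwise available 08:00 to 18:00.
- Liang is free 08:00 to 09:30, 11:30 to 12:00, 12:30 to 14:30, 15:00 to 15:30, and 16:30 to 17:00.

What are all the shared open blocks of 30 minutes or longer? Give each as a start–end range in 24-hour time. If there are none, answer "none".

Nikolai free within 08:00–18:00: 09:00–09:30, 10:00–10:30, 11:00–12:00.
Hassan free within 08:00–18:00: 10:00–10:30, 11:00–13:00, 13:30–16:30.
Nikolai ∩ Hassan: 10:00–10:30, 11:00–12:00.
Nikolai ∩ Hassan ∩ Liang: 11:30–12:00.
Windows ≥ 30 min: 11:30–12:00.

11:30–12:00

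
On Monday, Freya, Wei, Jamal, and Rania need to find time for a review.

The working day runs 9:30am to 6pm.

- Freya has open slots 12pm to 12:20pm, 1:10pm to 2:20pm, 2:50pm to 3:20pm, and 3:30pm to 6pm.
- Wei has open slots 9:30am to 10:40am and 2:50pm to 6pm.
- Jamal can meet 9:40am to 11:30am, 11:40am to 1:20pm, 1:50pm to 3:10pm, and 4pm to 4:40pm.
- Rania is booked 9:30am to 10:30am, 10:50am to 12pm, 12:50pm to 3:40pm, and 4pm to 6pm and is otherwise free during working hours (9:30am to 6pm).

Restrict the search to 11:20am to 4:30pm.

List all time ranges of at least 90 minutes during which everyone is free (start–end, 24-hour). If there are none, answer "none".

Rania free within 09:30–18:00: 10:30–10:50, 12:00–12:50, 15:40–16:00.
Freya ∩ Wei: 14:50–15:20, 15:30–18:00.
Freya ∩ Wei ∩ Jamal: 14:50–15:10, 16:00–16:40.
Freya ∩ Wei ∩ Jamal ∩ Rania: (none).
Restricted to 11:20–16:30: (none).
Windows ≥ 90 min: (none).

none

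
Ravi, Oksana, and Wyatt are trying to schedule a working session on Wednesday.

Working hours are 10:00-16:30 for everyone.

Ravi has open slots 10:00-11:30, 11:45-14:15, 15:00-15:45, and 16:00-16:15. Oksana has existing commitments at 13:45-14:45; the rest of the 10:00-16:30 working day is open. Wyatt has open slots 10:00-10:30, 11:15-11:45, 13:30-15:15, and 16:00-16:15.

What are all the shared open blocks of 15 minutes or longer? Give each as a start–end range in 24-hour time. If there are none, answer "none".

Oksana free within 10:00–16:30: 10:00–13:45, 14:45–16:30.
Ravi ∩ Oksana: 10:00–11:30, 11:45–13:45, 15:00–15:45, 16:00–16:15.
Ravi ∩ Oksana ∩ Wyatt: 10:00–10:30, 11:15–11:30, 13:30–13:45, 15:00–15:15, 16:00–16:15.
Windows ≥ 15 min: 10:00–10:30, 11:15–11:30, 13:30–13:45, 15:00–15:15, 16:00–16:15.

10:00–10:30, 11:15–11:30, 13:30–13:45, 15:00–15:15, 16:00–16:15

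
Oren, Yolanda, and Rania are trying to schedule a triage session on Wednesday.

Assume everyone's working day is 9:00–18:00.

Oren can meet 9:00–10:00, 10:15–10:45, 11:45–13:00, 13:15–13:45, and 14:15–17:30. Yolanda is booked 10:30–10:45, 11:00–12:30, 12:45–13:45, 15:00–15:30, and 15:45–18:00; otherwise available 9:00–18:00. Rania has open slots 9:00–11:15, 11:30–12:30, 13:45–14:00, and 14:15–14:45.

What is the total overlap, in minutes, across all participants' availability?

Yolanda free within 09:00–18:00: 09:00–10:30, 10:45–11:00, 12:30–12:45, 13:45–15:00, 15:30–15:45.
Oren ∩ Yolanda: 09:00–10:00, 10:15–10:30, 12:30–12:45, 14:15–15:00, 15:30–15:45.
Oren ∩ Yolanda ∩ Rania: 09:00–10:00, 10:15–10:30, 14:15–14:45.
Total common minutes: 60 + 15 + 30 = 105.

105 minutes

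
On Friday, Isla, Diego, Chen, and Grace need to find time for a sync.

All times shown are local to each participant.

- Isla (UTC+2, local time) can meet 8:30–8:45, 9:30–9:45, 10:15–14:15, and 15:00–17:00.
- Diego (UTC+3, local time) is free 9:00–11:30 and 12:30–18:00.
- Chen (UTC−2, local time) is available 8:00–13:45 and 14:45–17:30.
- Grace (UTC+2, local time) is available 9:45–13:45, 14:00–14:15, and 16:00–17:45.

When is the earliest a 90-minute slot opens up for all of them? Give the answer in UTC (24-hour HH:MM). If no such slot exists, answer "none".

Isla → UTC: 06:30–06:45, 07:30–07:45, 08:15–12:15, 13:00–15:00.
Diego → UTC: 06:00–08:30, 09:30–15:00.
Chen → UTC: 10:00–15:45, 16:45–19:30.
Grace → UTC: 07:45–11:45, 12:00–12:15, 14:00–15:45.
Isla ∩ Diego: 06:30–06:45, 07:30–07:45, 08:15–08:30, 09:30–12:15, 13:00–15:00.
Isla ∩ Diego ∩ Chen: 10:00–12:15, 13:00–15:00.
Isla ∩ Diego ∩ Chen ∩ Grace: 10:00–11:45, 12:00–12:15, 14:00–15:00.
Windows ≥ 90 min: 10:00–11:45.
Earliest such window starts at 10:00.

10:00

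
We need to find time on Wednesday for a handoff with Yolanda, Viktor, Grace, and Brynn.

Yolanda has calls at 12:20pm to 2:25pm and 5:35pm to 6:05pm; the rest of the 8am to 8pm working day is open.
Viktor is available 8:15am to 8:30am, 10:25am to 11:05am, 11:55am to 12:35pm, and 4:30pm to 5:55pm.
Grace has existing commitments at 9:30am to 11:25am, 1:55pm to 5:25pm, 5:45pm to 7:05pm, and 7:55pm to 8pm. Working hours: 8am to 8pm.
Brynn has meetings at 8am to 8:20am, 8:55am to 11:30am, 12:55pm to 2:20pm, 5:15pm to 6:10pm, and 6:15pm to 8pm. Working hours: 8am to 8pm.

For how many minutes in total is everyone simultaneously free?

Yolanda free within 08:00–20:00: 08:00–12:20, 14:25–17:35, 18:05–20:00.
Grace free within 08:00–20:00: 08:00–09:30, 11:25–13:55, 17:25–17:45, 19:05–19:55.
Brynn free within 08:00–20:00: 08:20–08:55, 11:30–12:55, 14:20–17:15, 18:10–18:15.
Yolanda ∩ Viktor: 08:15–08:30, 10:25–11:05, 11:55–12:20, 16:30–17:35.
Yolanda ∩ Viktor ∩ Grace: 08:15–08:30, 11:55–12:20, 17:25–17:35.
Yolanda ∩ Viktor ∩ Grace ∩ Brynn: 08:20–08:30, 11:55–12:20.
Total common minutes: 10 + 25 = 35.

35 minutes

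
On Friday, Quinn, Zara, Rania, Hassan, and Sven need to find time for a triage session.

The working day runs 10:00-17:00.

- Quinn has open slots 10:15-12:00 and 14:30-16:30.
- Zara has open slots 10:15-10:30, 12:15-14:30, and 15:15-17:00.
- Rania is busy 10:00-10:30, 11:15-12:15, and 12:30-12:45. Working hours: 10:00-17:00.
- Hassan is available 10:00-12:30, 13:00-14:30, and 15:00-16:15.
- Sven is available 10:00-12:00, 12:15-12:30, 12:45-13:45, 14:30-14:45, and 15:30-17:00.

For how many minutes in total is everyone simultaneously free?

45 minutes

Rania free within 10:00–17:00: 10:30–11:15, 12:15–12:30, 12:45–17:00.
Quinn ∩ Zara: 10:15–10:30, 15:15–16:30.
Quinn ∩ Zara ∩ Rania: 15:15–16:30.
Quinn ∩ Zara ∩ Rania ∩ Hassan: 15:15–16:15.
Quinn ∩ Zara ∩ Rania ∩ Hassan ∩ Sven: 15:30–16:15.
Total common minutes: 45.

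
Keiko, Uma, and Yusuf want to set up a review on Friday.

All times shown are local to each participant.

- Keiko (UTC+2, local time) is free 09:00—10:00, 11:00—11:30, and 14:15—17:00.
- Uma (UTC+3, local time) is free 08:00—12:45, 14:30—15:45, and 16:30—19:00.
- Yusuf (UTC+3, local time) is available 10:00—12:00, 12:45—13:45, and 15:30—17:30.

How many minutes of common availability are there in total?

Keiko → UTC: 07:00–08:00, 09:00–09:30, 12:15–15:00.
Uma → UTC: 05:00–09:45, 11:30–12:45, 13:30–16:00.
Yusuf → UTC: 07:00–09:00, 09:45–10:45, 12:30–14:30.
Keiko ∩ Uma: 07:00–08:00, 09:00–09:30, 12:15–12:45, 13:30–15:00.
Keiko ∩ Uma ∩ Yusuf: 07:00–08:00, 12:30–12:45, 13:30–14:30.
Total common minutes: 60 + 15 + 60 = 135.

135 minutes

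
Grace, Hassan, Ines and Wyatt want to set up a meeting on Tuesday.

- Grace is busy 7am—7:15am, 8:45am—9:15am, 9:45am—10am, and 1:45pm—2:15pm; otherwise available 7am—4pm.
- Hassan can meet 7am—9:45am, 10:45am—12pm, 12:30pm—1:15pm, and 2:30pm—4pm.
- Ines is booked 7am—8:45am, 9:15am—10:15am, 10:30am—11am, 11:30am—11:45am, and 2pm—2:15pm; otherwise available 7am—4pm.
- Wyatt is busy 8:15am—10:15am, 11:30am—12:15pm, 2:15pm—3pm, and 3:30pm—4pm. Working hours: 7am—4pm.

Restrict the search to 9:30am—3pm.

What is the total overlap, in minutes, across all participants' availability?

Grace free within 07:00–16:00: 07:15–08:45, 09:15–09:45, 10:00–13:45, 14:15–16:00.
Ines free within 07:00–16:00: 08:45–09:15, 10:15–10:30, 11:00–11:30, 11:45–14:00, 14:15–16:00.
Wyatt free within 07:00–16:00: 07:00–08:15, 10:15–11:30, 12:15–14:15, 15:00–15:30.
Grace ∩ Hassan: 07:15–08:45, 09:15–09:45, 10:45–12:00, 12:30–13:15, 14:30–16:00.
Grace ∩ Hassan ∩ Ines: 11:00–11:30, 11:45–12:00, 12:30–13:15, 14:30–16:00.
Grace ∩ Hassan ∩ Ines ∩ Wyatt: 11:00–11:30, 12:30–13:15, 15:00–15:30.
Restricted to 09:30–15:00: 11:00–11:30, 12:30–13:15.
Total common minutes: 30 + 45 = 75.

75 minutes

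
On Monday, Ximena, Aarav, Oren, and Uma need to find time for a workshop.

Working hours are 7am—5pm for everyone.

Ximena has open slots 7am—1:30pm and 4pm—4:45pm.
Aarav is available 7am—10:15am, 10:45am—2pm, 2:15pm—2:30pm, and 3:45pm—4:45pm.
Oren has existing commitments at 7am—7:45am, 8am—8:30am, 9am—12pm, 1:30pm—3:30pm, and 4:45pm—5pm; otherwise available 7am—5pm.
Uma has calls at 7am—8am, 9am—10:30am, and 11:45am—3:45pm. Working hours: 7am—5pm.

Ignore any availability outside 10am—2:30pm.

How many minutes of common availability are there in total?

Oren free within 07:00–17:00: 07:45–08:00, 08:30–09:00, 12:00–13:30, 15:30–16:45.
Uma free within 07:00–17:00: 08:00–09:00, 10:30–11:45, 15:45–17:00.
Ximena ∩ Aarav: 07:00–10:15, 10:45–13:30, 16:00–16:45.
Ximena ∩ Aarav ∩ Oren: 07:45–08:00, 08:30–09:00, 12:00–13:30, 16:00–16:45.
Ximena ∩ Aarav ∩ Oren ∩ Uma: 08:30–09:00, 16:00–16:45.
Restricted to 10:00–14:30: (none).
Total common minutes: 0.

0 minutes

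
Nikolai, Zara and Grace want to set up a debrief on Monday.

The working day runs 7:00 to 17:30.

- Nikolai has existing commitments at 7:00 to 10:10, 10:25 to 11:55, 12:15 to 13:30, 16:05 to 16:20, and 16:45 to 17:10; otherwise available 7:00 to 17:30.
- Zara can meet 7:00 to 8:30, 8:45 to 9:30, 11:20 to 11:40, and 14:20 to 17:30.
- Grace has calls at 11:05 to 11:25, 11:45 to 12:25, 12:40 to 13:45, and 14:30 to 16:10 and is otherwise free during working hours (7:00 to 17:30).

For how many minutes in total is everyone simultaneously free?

55 minutes

Nikolai free within 07:00–17:30: 10:10–10:25, 11:55–12:15, 13:30–16:05, 16:20–16:45, 17:10–17:30.
Grace free within 07:00–17:30: 07:00–11:05, 11:25–11:45, 12:25–12:40, 13:45–14:30, 16:10–17:30.
Nikolai ∩ Zara: 14:20–16:05, 16:20–16:45, 17:10–17:30.
Nikolai ∩ Zara ∩ Grace: 14:20–14:30, 16:20–16:45, 17:10–17:30.
Total common minutes: 10 + 25 + 20 = 55.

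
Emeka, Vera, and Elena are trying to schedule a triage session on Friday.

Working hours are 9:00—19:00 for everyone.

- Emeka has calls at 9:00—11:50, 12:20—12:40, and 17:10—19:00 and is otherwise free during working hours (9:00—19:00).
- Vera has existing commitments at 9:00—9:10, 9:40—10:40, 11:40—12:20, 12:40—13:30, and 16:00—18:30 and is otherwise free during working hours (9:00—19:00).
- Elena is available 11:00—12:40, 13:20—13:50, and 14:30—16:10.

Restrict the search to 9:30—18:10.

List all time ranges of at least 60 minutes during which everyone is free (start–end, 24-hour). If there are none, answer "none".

14:30–16:00

Emeka free within 09:00–19:00: 11:50–12:20, 12:40–17:10.
Vera free within 09:00–19:00: 09:10–09:40, 10:40–11:40, 12:20–12:40, 13:30–16:00, 18:30–19:00.
Emeka ∩ Vera: 13:30–16:00.
Emeka ∩ Vera ∩ Elena: 13:30–13:50, 14:30–16:00.
Restricted to 09:30–18:10: 13:30–13:50, 14:30–16:00.
Windows ≥ 60 min: 14:30–16:00.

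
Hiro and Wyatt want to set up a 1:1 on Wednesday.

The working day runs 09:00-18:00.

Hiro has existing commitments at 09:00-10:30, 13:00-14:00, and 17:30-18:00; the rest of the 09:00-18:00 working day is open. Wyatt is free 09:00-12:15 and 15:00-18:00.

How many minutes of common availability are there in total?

255 minutes

Hiro free within 09:00–18:00: 10:30–13:00, 14:00–17:30.
Hiro ∩ Wyatt: 10:30–12:15, 15:00–17:30.
Total common minutes: 105 + 150 = 255.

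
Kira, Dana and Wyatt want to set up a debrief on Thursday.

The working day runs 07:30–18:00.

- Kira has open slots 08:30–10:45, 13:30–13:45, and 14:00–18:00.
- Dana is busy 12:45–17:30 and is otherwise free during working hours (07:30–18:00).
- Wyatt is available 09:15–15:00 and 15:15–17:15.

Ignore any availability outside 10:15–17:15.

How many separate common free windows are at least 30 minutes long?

1

Dana free within 07:30–18:00: 07:30–12:45, 17:30–18:00.
Kira ∩ Dana: 08:30–10:45, 17:30–18:00.
Kira ∩ Dana ∩ Wyatt: 09:15–10:45.
Restricted to 10:15–17:15: 10:15–10:45.
Windows ≥ 30 min: 10:15–10:45.
That's 1 window.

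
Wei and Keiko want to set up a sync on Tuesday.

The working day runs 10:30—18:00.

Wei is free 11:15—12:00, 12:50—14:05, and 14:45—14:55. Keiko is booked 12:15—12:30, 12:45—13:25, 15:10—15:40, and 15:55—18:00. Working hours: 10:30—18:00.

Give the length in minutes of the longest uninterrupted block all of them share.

Keiko free within 10:30–18:00: 10:30–12:15, 12:30–12:45, 13:25–15:10, 15:40–15:55.
Wei ∩ Keiko: 11:15–12:00, 13:25–14:05, 14:45–14:55.
Common window lengths: 45, 40, 10 min; longest is 45.

45 minutes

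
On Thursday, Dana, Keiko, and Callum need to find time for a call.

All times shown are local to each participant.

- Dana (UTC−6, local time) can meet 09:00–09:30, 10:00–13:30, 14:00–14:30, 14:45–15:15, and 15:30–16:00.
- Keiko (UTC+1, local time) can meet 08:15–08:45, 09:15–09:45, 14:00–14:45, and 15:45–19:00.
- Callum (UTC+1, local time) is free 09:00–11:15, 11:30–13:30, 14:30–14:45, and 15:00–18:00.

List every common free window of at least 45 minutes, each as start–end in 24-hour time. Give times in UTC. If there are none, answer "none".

Dana → UTC: 15:00–15:30, 16:00–19:30, 20:00–20:30, 20:45–21:15, 21:30–22:00.
Keiko → UTC: 07:15–07:45, 08:15–08:45, 13:00–13:45, 14:45–18:00.
Callum → UTC: 08:00–10:15, 10:30–12:30, 13:30–13:45, 14:00–17:00.
Dana ∩ Keiko: 15:00–15:30, 16:00–18:00.
Dana ∩ Keiko ∩ Callum: 15:00–15:30, 16:00–17:00.
Windows ≥ 45 min: 16:00–17:00.

16:00–17:00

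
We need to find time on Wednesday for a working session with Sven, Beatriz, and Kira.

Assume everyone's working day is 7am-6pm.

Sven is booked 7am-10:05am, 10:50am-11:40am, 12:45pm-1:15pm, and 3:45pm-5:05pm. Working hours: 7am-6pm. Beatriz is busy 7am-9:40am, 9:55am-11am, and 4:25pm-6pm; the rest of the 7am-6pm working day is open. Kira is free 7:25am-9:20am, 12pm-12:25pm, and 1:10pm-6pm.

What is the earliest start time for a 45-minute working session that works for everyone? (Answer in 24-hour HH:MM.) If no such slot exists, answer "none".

Sven free within 07:00–18:00: 10:05–10:50, 11:40–12:45, 13:15–15:45, 17:05–18:00.
Beatriz free within 07:00–18:00: 09:40–09:55, 11:00–16:25.
Sven ∩ Beatriz: 11:40–12:45, 13:15–15:45.
Sven ∩ Beatriz ∩ Kira: 12:00–12:25, 13:15–15:45.
Windows ≥ 45 min: 13:15–15:45.
Earliest such window starts at 13:15.

13:15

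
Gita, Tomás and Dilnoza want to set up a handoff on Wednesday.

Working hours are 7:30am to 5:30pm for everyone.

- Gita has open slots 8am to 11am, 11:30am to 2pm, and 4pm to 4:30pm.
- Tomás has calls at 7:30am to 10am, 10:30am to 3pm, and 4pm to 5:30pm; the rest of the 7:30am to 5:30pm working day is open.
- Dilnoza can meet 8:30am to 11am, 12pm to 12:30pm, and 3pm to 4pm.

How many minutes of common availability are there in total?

Tomás free within 07:30–17:30: 10:00–10:30, 15:00–16:00.
Gita ∩ Tomás: 10:00–10:30.
Gita ∩ Tomás ∩ Dilnoza: 10:00–10:30.
Total common minutes: 30.

30 minutes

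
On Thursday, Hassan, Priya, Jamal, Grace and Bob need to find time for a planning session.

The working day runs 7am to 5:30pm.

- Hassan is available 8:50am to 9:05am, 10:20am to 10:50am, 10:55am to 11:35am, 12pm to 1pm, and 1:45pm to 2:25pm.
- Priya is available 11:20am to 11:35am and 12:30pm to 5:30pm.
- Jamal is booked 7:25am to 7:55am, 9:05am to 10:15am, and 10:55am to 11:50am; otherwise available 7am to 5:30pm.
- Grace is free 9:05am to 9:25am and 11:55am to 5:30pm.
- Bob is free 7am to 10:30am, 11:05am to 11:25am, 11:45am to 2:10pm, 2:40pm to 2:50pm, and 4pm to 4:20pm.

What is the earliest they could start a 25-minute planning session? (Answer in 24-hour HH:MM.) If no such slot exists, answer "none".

Jamal free within 07:00–17:30: 07:00–07:25, 07:55–09:05, 10:15–10:55, 11:50–17:30.
Hassan ∩ Priya: 11:20–11:35, 12:30–13:00, 13:45–14:25.
Hassan ∩ Priya ∩ Jamal: 12:30–13:00, 13:45–14:25.
Hassan ∩ Priya ∩ Jamal ∩ Grace: 12:30–13:00, 13:45–14:25.
Hassan ∩ Priya ∩ Jamal ∩ Grace ∩ Bob: 12:30–13:00, 13:45–14:10.
Windows ≥ 25 min: 12:30–13:00, 13:45–14:10.
Earliest such window starts at 12:30.

12:30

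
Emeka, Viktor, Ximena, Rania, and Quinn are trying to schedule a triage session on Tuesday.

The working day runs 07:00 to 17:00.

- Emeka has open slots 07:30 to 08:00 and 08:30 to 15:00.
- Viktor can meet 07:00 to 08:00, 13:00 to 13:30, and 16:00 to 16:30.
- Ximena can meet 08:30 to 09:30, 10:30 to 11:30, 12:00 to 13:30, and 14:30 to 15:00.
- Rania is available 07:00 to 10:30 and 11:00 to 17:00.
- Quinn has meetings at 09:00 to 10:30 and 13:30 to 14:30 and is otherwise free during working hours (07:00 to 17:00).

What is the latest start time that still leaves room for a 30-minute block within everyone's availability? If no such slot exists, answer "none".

Quinn free within 07:00–17:00: 07:00–09:00, 10:30–13:30, 14:30–17:00.
Emeka ∩ Viktor: 07:30–08:00, 13:00–13:30.
Emeka ∩ Viktor ∩ Ximena: 13:00–13:30.
Emeka ∩ Viktor ∩ Ximena ∩ Rania: 13:00–13:30.
Emeka ∩ Viktor ∩ Ximena ∩ Rania ∩ Quinn: 13:00–13:30.
Windows ≥ 30 min: 13:00–13:30.
Latest start in the last window 13:00–13:30 is 13:30 − 30 min = 13:00.

13:00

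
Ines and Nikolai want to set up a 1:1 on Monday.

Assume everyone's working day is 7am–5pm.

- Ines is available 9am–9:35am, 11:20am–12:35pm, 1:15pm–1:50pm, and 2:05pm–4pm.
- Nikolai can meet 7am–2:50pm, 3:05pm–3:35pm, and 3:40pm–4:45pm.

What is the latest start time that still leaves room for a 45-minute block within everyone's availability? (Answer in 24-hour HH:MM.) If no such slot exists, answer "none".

14:05

Ines ∩ Nikolai: 09:00–09:35, 11:20–12:35, 13:15–13:50, 14:05–14:50, 15:05–15:35, 15:40–16:00.
Windows ≥ 45 min: 11:20–12:35, 14:05–14:50.
Latest start in the last window 14:05–14:50 is 14:50 − 45 min = 14:05.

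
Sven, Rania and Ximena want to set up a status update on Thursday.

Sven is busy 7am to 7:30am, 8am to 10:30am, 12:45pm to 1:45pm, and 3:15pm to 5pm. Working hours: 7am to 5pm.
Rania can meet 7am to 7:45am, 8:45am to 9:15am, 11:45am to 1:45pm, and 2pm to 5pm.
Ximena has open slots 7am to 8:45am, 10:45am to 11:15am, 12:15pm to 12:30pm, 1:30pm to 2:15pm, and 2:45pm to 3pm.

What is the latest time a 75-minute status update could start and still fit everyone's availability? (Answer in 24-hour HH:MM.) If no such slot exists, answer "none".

none

Sven free within 07:00–17:00: 07:30–08:00, 10:30–12:45, 13:45–15:15.
Sven ∩ Rania: 07:30–07:45, 11:45–12:45, 14:00–15:15.
Sven ∩ Rania ∩ Ximena: 07:30–07:45, 12:15–12:30, 14:00–14:15, 14:45–15:00.
Windows ≥ 75 min: (none).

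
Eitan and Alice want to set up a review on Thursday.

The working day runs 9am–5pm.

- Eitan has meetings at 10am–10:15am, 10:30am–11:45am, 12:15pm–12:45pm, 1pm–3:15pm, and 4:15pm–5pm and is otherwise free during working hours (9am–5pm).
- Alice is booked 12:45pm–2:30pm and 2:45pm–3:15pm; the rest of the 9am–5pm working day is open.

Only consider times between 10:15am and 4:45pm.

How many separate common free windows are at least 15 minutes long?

3

Eitan free within 09:00–17:00: 09:00–10:00, 10:15–10:30, 11:45–12:15, 12:45–13:00, 15:15–16:15.
Alice free within 09:00–17:00: 09:00–12:45, 14:30–14:45, 15:15–17:00.
Eitan ∩ Alice: 09:00–10:00, 10:15–10:30, 11:45–12:15, 15:15–16:15.
Restricted to 10:15–16:45: 10:15–10:30, 11:45–12:15, 15:15–16:15.
Windows ≥ 15 min: 10:15–10:30, 11:45–12:15, 15:15–16:15.
That's 3 windows.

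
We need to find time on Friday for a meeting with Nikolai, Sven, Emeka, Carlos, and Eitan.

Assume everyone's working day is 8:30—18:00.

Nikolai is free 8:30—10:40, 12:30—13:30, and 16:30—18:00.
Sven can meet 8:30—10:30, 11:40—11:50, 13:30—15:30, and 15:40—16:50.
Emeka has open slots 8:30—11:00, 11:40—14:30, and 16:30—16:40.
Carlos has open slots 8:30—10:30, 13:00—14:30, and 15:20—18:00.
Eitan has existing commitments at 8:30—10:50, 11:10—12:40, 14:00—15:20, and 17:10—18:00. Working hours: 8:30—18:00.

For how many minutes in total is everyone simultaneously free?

10 minutes

Eitan free within 08:30–18:00: 10:50–11:10, 12:40–14:00, 15:20–17:10.
Nikolai ∩ Sven: 08:30–10:30, 16:30–16:50.
Nikolai ∩ Sven ∩ Emeka: 08:30–10:30, 16:30–16:40.
Nikolai ∩ Sven ∩ Emeka ∩ Carlos: 08:30–10:30, 16:30–16:40.
Nikolai ∩ Sven ∩ Emeka ∩ Carlos ∩ Eitan: 16:30–16:40.
Total common minutes: 10.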